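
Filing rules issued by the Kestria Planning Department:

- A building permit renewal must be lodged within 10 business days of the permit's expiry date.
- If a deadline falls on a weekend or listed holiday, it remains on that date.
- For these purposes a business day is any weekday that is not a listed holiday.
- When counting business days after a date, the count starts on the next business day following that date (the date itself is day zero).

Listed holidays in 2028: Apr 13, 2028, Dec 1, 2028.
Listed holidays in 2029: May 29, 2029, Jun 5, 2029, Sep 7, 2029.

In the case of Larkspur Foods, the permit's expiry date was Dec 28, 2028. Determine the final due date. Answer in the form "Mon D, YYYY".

Counting 10 business days after Dec 28, 2028 (skipping weekends and listed holidays) reaches Jan 11, 2029.
Jan 11, 2029 falls on a Thursday. The rules make no weekend/holiday allowance, so it remains Jan 11, 2029.
Deadline: Jan 11, 2029.

Jan 11, 2029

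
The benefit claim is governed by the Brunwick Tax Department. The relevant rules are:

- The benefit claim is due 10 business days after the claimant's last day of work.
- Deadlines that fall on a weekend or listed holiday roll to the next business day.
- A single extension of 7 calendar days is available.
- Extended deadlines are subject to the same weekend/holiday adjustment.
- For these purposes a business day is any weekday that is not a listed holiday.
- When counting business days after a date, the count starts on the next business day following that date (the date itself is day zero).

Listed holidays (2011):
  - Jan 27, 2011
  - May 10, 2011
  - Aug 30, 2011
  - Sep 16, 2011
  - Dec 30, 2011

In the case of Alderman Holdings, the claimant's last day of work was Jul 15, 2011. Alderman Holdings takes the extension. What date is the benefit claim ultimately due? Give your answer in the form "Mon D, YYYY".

Starting the day after Jul 15, 2011 and counting 10 business days lands on Jul 29, 2011.
Jul 29, 2011 is a Friday and not a listed holiday, so it stands.
Applying the 7-calendar-day extension: Jul 29, 2011 + 7 days = Aug 5, 2011.
Aug 5, 2011 falls on a Friday, which is a business day, so no adjustment is needed.
So the filing is due Aug 5, 2011.

Aug 5, 2011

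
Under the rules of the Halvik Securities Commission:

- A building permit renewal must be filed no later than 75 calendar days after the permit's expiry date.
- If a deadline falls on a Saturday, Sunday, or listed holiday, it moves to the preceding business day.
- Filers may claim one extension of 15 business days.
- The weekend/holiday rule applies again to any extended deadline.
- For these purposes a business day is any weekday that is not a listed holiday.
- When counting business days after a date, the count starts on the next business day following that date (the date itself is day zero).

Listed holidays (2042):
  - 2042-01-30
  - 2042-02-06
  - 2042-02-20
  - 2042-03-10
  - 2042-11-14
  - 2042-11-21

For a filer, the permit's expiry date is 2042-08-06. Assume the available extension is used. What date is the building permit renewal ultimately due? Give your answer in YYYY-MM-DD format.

2042-11-10

Adding 75 calendar days to 2042-08-06 gives 2042-10-20.
2042-10-20 is a Monday and not a listed holiday, so it stands.
Counting 15 further business days from 2042-10-20 reaches 2042-11-10.
Since 2042-11-10 is a Monday and not a holiday, the date is unchanged.
Final deadline: 2042-11-10.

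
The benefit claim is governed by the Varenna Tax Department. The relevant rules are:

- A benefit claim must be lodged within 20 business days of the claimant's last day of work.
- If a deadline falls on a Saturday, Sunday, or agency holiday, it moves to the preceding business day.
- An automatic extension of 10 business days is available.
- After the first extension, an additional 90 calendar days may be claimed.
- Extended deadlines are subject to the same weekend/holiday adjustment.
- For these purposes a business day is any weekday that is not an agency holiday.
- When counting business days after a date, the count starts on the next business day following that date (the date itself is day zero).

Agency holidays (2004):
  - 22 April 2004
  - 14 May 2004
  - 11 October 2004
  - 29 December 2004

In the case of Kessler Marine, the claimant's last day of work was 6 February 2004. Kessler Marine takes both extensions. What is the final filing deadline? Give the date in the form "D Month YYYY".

17 June 2004

Counting 20 business days after 6 February 2004 (skipping weekends and listed holidays) reaches 5 March 2004.
Since 5 March 2004 is a Friday and not a holiday, the date is unchanged.
Applying the 10-business-day extension: 10 business days after 5 March 2004 is 19 March 2004.
19 March 2004 falls on a Friday, which is a business day, so no adjustment is needed.
The 90-calendar-day extension moves the deadline from 19 March 2004 to 17 June 2004.
17 June 2004 is a Thursday and not a listed holiday, so it stands.
The final due date is 17 June 2004.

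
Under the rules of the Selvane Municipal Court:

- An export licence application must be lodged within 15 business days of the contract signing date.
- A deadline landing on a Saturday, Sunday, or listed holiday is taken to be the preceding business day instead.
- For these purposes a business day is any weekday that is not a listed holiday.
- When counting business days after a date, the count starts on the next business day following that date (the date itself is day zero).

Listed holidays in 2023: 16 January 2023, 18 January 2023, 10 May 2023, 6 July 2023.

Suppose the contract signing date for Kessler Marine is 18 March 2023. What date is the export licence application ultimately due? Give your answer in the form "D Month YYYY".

15 business days after 18 March 2023, excluding weekends and holidays, is 7 April 2023.
7 April 2023 is a Friday and not a listed holiday, so it stands.
So the filing is due 7 April 2023.

7 April 2023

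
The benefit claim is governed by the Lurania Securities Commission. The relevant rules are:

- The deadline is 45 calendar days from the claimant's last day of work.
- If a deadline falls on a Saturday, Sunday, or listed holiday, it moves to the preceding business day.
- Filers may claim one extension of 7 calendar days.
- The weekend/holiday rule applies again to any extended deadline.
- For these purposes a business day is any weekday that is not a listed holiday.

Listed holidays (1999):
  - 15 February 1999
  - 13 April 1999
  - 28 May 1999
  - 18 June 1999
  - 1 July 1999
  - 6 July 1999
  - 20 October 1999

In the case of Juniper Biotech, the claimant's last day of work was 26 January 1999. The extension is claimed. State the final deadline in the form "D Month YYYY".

45 calendar days after 26 January 1999 is 12 March 1999.
12 March 1999 is a Friday and not a listed holiday, so it stands.
The 7-calendar-day extension moves the deadline from 12 March 1999 to 19 March 1999.
19 March 1999 is a Friday and not a listed holiday, so it stands.
Deadline: 19 March 1999.

19 March 1999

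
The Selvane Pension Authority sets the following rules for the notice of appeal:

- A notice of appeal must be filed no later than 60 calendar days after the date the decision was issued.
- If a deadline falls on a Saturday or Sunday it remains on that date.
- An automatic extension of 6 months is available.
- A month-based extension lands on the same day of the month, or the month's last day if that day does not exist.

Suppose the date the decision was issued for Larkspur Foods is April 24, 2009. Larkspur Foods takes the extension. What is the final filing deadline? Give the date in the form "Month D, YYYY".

60 calendar days after April 24, 2009 is June 23, 2009.
No adjustment is made for weekends or holidays, so June 23, 2009 stands.
Applying the 6 months extension: 6 months after June 23, 2009 is December 23, 2009.
December 23, 2009 falls on a Wednesday. The rules make no weekend/holiday allowance, so it remains December 23, 2009.
The final due date is December 23, 2009.

December 23, 2009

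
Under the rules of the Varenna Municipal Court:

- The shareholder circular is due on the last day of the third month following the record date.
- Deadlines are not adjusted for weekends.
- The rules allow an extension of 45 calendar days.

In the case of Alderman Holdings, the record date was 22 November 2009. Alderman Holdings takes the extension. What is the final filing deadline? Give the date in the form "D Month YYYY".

The third month after 22 November 2009 is February 2010, whose last day is 28 February 2010.
28 February 2010 falls on a Sunday. The rules make no weekend/holiday allowance, so it remains 28 February 2010.
The 45-calendar-day extension moves the deadline from 28 February 2010 to 14 April 2010.
No adjustment is made for weekends or holidays, so 14 April 2010 stands.
Final deadline: 14 April 2010.

14 April 2010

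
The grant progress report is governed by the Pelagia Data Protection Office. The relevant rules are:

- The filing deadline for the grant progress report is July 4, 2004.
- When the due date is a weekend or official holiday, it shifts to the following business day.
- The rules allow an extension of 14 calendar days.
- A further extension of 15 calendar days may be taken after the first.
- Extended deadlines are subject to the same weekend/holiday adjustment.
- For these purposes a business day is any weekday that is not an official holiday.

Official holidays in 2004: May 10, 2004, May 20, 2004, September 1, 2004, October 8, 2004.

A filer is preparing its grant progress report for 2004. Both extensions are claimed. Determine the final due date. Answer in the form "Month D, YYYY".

The statutory due date is July 4, 2004.
July 4, 2004 is a Sunday, so it moves to the next business day, July 5, 2004 (Monday).
The 14-calendar-day extension moves the deadline from July 5, 2004 to July 19, 2004.
Since July 19, 2004 is a Monday and not a holiday, the date is unchanged.
The 15-calendar-day extension moves the deadline from July 19, 2004 to August 3, 2004.
August 3, 2004 falls on a Tuesday, which is a business day, so no adjustment is needed.
So the filing is due August 3, 2004.

August 3, 2004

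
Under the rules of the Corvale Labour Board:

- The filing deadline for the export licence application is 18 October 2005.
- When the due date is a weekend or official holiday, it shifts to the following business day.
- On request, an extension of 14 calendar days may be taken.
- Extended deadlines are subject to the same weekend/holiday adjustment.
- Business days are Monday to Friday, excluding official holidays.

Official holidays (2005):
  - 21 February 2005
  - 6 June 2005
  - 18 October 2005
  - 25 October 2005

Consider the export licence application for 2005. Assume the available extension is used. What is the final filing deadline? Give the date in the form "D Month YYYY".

The statutory due date is 18 October 2005.
Because 18 October 2005 is a listed holiday, the deadline becomes 19 October 2005 (Wednesday).
Applying the 14-calendar-day extension: 19 October 2005 + 14 days = 2 November 2005.
Since 2 November 2005 is a Wednesday and not a holiday, the date is unchanged.
Deadline: 2 November 2005.

2 November 2005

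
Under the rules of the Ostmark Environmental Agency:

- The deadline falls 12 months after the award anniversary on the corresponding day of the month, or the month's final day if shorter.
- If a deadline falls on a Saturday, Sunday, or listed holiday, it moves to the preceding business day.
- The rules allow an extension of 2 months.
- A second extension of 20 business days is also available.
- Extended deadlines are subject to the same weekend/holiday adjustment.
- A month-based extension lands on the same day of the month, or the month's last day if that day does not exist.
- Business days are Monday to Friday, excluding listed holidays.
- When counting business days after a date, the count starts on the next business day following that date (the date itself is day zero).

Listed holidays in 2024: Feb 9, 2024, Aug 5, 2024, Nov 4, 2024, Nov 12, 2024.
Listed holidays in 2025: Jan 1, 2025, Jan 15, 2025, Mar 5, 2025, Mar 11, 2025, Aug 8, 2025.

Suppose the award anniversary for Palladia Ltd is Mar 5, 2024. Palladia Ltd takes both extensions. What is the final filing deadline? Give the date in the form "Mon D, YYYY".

12 months after Mar 5, 2024, on the same day of the month, is Mar 5, 2025.
Mar 5, 2025 is a listed holiday, so it moves to the preceding business day, Mar 4, 2025 (Tuesday).
Add 2 months to Mar 4, 2025: May 4, 2025.
May 4, 2025 is a Sunday; the preceding business day is May 2, 2025 (Friday).
Applying the 20-business-day extension: 20 business days after May 2, 2025 is May 30, 2025.
May 30, 2025 falls on a Friday, which is a business day, so no adjustment is needed.
Deadline: May 30, 2025.

May 30, 2025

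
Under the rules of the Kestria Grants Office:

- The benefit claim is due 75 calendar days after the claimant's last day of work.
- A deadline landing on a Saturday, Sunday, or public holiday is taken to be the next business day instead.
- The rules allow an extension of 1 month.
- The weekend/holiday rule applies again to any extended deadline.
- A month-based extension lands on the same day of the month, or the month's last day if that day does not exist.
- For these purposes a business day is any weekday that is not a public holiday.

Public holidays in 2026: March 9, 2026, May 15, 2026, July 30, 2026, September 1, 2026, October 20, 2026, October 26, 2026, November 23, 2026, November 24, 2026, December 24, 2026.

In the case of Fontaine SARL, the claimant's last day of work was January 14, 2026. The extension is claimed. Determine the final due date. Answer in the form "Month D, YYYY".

75 calendar days after January 14, 2026 is March 30, 2026.
March 30, 2026 (Monday) is already a business day.
Add 1 month to March 30, 2026: April 30, 2026.
April 30, 2026 is a Thursday and not a listed holiday, so it stands.
So the filing is due April 30, 2026.

April 30, 2026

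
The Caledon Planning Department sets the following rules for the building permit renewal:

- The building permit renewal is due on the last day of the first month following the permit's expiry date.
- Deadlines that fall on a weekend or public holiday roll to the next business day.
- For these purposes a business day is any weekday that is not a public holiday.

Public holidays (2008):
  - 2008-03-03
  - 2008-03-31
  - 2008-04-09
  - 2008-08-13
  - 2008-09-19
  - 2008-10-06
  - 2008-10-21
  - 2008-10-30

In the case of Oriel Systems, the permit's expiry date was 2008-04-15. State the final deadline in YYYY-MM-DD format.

2008-06-02

1 month after 2008-04-15 is May 2008; that month ends on 2008-05-31.
2008-05-31 falls on a Saturday. Rolling to the next business day gives 2008-06-02, a Monday.
Final deadline: 2008-06-02.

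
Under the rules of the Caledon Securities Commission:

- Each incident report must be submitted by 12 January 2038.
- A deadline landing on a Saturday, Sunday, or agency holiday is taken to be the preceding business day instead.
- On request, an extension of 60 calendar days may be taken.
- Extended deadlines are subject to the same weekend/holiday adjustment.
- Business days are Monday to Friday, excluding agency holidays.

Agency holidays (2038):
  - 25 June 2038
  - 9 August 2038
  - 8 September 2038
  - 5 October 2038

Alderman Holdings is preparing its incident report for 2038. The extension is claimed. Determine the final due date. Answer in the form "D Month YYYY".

The statutory due date is 12 January 2038.
12 January 2038 is a Tuesday and not a listed holiday, so it stands.
Add the 60 calendar-day extension to 12 January 2038: 13 March 2038.
13 March 2038 is a Saturday; the preceding business day is 12 March 2038 (Friday).
Deadline: 12 March 2038.

12 March 2038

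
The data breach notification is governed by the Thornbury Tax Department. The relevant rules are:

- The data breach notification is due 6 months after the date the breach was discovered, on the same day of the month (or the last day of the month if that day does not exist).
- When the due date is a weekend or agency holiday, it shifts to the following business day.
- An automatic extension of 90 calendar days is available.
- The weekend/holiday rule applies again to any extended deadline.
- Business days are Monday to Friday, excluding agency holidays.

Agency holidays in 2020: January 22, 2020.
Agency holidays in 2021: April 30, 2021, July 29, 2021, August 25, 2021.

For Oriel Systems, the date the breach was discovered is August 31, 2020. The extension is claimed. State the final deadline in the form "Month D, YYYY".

6 months after August 31, 2020, on the same day of the month, is February 28, 2021 (day 31 does not exist in February, so the month's last day is used).
Because February 28, 2021 is a Sunday, the deadline becomes March 1, 2021 (Monday).
Applying the 90-calendar-day extension: March 1, 2021 + 90 days = May 30, 2021.
May 30, 2021 falls on a Sunday. Rolling to the next business day gives May 31, 2021, a Monday.
Deadline: May 31, 2021.

May 31, 2021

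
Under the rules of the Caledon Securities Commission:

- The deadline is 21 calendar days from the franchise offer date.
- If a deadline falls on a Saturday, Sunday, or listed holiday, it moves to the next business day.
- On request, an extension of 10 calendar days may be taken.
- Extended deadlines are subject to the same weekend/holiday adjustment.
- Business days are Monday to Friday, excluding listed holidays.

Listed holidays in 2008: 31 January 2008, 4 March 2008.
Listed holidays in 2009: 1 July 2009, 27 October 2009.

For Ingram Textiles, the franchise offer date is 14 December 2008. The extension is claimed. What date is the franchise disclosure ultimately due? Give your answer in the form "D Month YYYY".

Trigger date 14 December 2008 + 21 calendar days = 4 January 2009.
4 January 2009 is a Sunday; the next business day is 5 January 2009 (Monday).
The 10-calendar-day extension moves the deadline from 5 January 2009 to 15 January 2009.
Since 15 January 2009 is a Thursday and not a holiday, the date is unchanged.
The final due date is 15 January 2009.

15 January 2009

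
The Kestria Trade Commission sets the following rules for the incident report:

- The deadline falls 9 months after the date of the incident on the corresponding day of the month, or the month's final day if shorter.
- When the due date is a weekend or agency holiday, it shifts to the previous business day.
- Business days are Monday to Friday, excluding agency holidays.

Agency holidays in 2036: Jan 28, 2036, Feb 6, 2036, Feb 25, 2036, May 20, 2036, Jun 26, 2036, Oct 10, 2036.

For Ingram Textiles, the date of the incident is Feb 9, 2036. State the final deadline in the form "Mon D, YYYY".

Nov 7, 2036

9 months from Feb 9, 2036 is Nov 9, 2036.
Nov 9, 2036 is a Sunday; the preceding business day is Nov 7, 2036 (Friday).
Final deadline: Nov 7, 2036.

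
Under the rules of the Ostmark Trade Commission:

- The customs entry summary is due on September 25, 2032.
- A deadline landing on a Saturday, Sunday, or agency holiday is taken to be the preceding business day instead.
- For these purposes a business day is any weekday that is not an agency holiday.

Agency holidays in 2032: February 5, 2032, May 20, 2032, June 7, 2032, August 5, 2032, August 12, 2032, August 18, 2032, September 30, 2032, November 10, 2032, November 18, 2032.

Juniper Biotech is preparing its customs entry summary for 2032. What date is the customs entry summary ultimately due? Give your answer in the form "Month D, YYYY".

The statutory due date is September 25, 2032.
September 25, 2032 is a Saturday; the preceding business day is September 24, 2032 (Friday).
The final due date is September 24, 2032.

September 24, 2032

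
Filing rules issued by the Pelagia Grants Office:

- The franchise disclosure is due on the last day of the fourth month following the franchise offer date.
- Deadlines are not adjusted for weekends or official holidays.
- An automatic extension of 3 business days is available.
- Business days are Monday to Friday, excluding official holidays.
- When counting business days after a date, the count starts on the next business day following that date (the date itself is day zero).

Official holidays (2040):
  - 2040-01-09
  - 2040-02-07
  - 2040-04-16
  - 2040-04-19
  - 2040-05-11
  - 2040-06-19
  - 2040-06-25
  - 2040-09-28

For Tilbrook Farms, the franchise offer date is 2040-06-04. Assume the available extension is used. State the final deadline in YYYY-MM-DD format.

4 months after 2040-06-04 is October 2040; that month ends on 2040-10-31.
2040-10-31 falls on a Wednesday. The rules make no weekend/holiday allowance, so it remains 2040-10-31.
The 3-business-day extension runs from 2040-10-31 to 2040-11-05.
2040-11-05 is a Monday; no weekend or holiday adjustment applies.
Deadline: 2040-11-05.

2040-11-05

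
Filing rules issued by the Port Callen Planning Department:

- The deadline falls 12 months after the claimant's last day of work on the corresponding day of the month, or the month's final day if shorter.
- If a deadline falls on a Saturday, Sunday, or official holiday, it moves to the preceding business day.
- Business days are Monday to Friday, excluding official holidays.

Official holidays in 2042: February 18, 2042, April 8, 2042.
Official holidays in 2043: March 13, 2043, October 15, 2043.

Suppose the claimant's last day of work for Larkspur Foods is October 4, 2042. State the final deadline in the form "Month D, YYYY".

October 2, 2043

12 months from October 4, 2042 is October 4, 2043.
October 4, 2043 is a Sunday; the preceding business day is October 2, 2043 (Friday).
Deadline: October 2, 2043.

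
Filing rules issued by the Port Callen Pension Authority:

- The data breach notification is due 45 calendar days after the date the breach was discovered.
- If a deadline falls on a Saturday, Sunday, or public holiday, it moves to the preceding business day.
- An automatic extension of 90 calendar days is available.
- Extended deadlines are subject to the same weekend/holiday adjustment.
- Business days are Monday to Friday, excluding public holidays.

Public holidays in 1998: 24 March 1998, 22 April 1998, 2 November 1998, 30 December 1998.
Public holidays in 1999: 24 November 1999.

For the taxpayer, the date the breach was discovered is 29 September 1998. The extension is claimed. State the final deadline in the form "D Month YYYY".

Adding 45 calendar days to 29 September 1998 gives 13 November 1998.
13 November 1998 is a Friday and not a listed holiday, so it stands.
Add the 90 calendar-day extension to 13 November 1998: 11 February 1999.
Since 11 February 1999 is a Thursday and not a holiday, the date is unchanged.
Deadline: 11 February 1999.

11 February 1999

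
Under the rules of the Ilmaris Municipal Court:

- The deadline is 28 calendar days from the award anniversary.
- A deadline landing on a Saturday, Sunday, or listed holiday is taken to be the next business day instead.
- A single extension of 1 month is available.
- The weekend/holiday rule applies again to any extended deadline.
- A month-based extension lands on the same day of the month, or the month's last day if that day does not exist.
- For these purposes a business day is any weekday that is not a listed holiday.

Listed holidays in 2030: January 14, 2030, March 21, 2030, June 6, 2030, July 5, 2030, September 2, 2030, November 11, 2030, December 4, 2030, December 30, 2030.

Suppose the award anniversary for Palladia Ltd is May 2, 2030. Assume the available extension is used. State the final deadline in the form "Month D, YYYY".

July 1, 2030

Trigger date May 2, 2030 + 28 calendar days = May 30, 2030.
May 30, 2030 (Thursday) is already a business day.
The 1 month extension carries May 30, 2030 to June 30, 2030.
June 30, 2030 falls on a Sunday. Rolling to the next business day gives July 1, 2030, a Monday.
The final due date is July 1, 2030.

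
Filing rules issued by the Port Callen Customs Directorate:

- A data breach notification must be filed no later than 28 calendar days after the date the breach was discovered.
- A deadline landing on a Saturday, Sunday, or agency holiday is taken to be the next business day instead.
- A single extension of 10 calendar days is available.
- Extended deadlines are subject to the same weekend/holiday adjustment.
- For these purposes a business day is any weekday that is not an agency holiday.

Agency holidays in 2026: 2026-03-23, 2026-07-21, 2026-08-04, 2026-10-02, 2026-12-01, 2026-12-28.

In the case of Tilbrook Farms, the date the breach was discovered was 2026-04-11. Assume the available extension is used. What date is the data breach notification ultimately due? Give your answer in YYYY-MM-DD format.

From 2026-04-11, 28 calendar days later is 2026-05-09.
2026-05-09 is a Saturday; the next business day is 2026-05-11 (Monday).
Add the 10 calendar-day extension to 2026-05-11: 2026-05-21.
2026-05-21 falls on a Thursday, which is a business day, so no adjustment is needed.
So the filing is due 2026-05-21.

2026-05-21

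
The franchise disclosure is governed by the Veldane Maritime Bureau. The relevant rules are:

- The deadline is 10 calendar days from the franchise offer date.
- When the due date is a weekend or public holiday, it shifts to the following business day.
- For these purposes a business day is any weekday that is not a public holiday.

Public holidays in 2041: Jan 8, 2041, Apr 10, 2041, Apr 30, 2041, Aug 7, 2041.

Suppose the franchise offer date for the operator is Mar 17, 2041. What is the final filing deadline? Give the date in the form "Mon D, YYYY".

Mar 27, 2041

From Mar 17, 2041, 10 calendar days later is Mar 27, 2041.
Mar 27, 2041 (Wednesday) is already a business day.
So the filing is due Mar 27, 2041.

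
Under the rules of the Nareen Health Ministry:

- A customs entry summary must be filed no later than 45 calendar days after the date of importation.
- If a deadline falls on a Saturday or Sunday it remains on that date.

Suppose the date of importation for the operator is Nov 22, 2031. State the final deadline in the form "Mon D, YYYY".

Trigger date Nov 22, 2031 + 45 calendar days = Jan 6, 2032.
Jan 6, 2032 is a Tuesday; no weekend or holiday adjustment applies.
Final deadline: Jan 6, 2032.

Jan 6, 2032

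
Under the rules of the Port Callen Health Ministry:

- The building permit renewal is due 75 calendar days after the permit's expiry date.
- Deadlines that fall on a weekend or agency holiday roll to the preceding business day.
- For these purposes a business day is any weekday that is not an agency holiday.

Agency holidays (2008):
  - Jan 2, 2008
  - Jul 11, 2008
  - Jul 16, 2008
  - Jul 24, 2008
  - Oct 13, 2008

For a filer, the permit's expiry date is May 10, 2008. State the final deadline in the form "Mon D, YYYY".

Jul 23, 2008

From May 10, 2008, 75 calendar days later is Jul 24, 2008.
Jul 24, 2008 falls on a listed holiday. Rolling to the preceding business day gives Jul 23, 2008, a Wednesday.
The final due date is Jul 23, 2008.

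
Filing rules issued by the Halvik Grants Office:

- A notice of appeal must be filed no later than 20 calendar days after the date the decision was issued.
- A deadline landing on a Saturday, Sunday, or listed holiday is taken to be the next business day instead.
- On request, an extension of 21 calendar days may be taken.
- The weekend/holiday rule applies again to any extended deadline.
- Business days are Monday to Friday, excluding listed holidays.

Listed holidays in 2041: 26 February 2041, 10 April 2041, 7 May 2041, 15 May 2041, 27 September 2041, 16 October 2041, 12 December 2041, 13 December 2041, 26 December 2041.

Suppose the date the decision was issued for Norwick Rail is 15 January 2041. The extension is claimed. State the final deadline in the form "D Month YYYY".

25 February 2041

20 calendar days after 15 January 2041 is 4 February 2041.
4 February 2041 (Monday) is already a business day.
The 21-calendar-day extension moves the deadline from 4 February 2041 to 25 February 2041.
25 February 2041 is a Monday and not a listed holiday, so it stands.
Final deadline: 25 February 2041.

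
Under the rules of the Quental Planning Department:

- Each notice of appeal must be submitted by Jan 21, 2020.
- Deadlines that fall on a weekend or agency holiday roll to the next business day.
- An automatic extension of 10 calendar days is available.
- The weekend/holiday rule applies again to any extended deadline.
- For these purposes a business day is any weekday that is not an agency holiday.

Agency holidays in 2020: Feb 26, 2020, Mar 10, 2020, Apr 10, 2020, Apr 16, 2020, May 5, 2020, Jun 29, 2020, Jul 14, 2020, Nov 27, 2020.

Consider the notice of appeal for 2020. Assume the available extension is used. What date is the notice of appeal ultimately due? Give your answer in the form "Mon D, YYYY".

Jan 31, 2020

The statutory due date is Jan 21, 2020.
Jan 21, 2020 falls on a Tuesday, which is a business day, so no adjustment is needed.
With the 10-day extension, Jan 21, 2020 becomes Jan 31, 2020.
Jan 31, 2020 falls on a Friday, which is a business day, so no adjustment is needed.
The final due date is Jan 31, 2020.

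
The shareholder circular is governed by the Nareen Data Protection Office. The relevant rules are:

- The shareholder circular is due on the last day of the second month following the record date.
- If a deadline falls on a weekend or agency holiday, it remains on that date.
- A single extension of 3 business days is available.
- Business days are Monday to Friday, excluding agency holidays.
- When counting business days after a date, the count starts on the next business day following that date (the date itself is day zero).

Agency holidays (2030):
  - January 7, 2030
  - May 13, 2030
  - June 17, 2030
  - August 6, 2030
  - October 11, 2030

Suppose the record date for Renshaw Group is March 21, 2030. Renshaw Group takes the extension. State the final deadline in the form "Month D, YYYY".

June 5, 2030

2 months after March 21, 2030 falls in May 2030; the last day of that month is May 31, 2030.
No adjustment is made for weekends or holidays, so May 31, 2030 stands.
The 3-business-day extension runs from May 31, 2030 to June 5, 2030.
June 5, 2030 falls on a Wednesday. The rules make no weekend/holiday allowance, so it remains June 5, 2030.
Final deadline: June 5, 2030.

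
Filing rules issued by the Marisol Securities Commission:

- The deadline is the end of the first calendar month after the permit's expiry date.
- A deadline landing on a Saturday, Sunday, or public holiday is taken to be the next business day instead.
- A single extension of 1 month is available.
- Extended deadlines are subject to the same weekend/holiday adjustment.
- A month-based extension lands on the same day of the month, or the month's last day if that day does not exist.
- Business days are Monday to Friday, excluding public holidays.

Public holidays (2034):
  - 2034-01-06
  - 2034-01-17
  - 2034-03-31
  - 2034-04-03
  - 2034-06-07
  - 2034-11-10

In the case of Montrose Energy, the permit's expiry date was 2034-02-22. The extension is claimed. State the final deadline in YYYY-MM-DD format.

2034-05-04

The first month after 2034-02-22 is March 2034, whose last day is 2034-03-31.
2034-03-31 is a listed holiday, so it moves to the next business day, 2034-04-04 (Tuesday).
The 1 month extension carries 2034-04-04 to 2034-05-04.
2034-05-04 falls on a Thursday, which is a business day, so no adjustment is needed.
Deadline: 2034-05-04.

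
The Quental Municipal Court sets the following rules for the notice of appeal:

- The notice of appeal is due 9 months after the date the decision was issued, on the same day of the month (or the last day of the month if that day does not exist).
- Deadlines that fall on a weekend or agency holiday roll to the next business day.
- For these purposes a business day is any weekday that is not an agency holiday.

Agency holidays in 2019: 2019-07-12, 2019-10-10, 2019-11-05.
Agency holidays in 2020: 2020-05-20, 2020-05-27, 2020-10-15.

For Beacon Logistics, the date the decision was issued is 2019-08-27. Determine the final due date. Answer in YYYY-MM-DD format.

2020-05-28

Moving 9 months forward from 2019-08-27 on the corresponding day gives 2020-05-27.
Because 2020-05-27 is a listed holiday, the deadline becomes 2020-05-28 (Thursday).
So the filing is due 2020-05-28.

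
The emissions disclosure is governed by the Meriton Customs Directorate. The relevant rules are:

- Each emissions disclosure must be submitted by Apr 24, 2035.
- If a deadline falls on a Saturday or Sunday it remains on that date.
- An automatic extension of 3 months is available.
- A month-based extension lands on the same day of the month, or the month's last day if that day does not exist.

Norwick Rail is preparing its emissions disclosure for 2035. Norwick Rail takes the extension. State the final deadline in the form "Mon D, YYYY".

Jul 24, 2035

Start from the fixed due date, Apr 24, 2035.
Apr 24, 2035 falls on a Tuesday. The rules make no weekend/holiday allowance, so it remains Apr 24, 2035.
Add 3 months to Apr 24, 2035: Jul 24, 2035.
No adjustment is made for weekends or holidays, so Jul 24, 2035 stands.
So the filing is due Jul 24, 2035.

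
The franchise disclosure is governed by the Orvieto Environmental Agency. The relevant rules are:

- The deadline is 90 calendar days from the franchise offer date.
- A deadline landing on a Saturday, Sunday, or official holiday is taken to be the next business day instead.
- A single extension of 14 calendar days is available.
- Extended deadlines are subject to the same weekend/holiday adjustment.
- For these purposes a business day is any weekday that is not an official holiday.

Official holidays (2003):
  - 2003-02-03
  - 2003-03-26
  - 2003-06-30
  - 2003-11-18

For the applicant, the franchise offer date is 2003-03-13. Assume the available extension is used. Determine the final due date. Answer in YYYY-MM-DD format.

Trigger date 2003-03-13 + 90 calendar days = 2003-06-11.
2003-06-11 falls on a Wednesday, which is a business day, so no adjustment is needed.
With the 14-day extension, 2003-06-11 becomes 2003-06-25.
2003-06-25 falls on a Wednesday, which is a business day, so no adjustment is needed.
Final deadline: 2003-06-25.

2003-06-25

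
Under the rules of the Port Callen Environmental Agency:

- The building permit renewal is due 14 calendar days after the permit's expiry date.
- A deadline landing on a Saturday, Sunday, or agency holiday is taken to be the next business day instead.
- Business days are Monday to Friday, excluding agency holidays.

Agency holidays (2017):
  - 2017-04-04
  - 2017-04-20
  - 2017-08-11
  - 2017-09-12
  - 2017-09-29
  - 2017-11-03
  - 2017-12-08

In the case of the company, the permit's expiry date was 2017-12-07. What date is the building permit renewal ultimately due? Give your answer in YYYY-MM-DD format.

14 calendar days after 2017-12-07 is 2017-12-21.
2017-12-21 is a Thursday and not a listed holiday, so it stands.
The final due date is 2017-12-21.

2017-12-21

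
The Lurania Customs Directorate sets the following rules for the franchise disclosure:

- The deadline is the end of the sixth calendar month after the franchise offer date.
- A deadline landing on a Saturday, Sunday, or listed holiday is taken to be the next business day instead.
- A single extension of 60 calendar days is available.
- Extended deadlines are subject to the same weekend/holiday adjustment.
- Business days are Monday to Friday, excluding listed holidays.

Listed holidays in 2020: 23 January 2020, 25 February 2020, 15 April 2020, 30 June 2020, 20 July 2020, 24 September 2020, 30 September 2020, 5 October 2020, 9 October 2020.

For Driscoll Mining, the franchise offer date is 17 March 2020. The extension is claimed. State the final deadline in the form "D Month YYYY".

6 months after 17 March 2020 is September 2020; that month ends on 30 September 2020.
Because 30 September 2020 is a listed holiday, the deadline becomes 1 October 2020 (Thursday).
The 60-calendar-day extension moves the deadline from 1 October 2020 to 30 November 2020.
30 November 2020 falls on a Monday, which is a business day, so no adjustment is needed.
Deadline: 30 November 2020.

30 November 2020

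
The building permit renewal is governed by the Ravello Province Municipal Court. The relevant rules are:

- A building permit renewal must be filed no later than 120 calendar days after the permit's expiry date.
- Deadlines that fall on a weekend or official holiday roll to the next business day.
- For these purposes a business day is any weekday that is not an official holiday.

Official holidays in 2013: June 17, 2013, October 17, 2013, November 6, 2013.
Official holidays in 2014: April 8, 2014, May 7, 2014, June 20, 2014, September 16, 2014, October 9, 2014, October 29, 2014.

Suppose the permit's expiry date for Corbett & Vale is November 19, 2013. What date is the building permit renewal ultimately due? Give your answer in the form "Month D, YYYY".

120 calendar days after November 19, 2013 is March 19, 2014.
Since March 19, 2014 is a Wednesday and not a holiday, the date is unchanged.
Deadline: March 19, 2014.

March 19, 2014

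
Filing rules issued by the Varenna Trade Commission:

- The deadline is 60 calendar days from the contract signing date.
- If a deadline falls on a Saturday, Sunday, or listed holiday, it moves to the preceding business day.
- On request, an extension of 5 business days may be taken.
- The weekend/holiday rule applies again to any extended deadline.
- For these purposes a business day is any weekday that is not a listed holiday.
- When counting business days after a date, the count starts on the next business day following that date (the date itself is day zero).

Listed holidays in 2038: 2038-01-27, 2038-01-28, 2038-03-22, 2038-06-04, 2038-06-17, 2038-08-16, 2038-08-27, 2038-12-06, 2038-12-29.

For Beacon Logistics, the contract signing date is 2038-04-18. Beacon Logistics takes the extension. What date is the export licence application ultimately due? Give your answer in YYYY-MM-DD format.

60 calendar days after 2038-04-18 is 2038-06-17.
2038-06-17 is a listed holiday; the preceding business day is 2038-06-16 (Wednesday).
The 5-business-day extension runs from 2038-06-16 to 2038-06-24.
Since 2038-06-24 is a Thursday and not a holiday, the date is unchanged.
Final deadline: 2038-06-24.

2038-06-24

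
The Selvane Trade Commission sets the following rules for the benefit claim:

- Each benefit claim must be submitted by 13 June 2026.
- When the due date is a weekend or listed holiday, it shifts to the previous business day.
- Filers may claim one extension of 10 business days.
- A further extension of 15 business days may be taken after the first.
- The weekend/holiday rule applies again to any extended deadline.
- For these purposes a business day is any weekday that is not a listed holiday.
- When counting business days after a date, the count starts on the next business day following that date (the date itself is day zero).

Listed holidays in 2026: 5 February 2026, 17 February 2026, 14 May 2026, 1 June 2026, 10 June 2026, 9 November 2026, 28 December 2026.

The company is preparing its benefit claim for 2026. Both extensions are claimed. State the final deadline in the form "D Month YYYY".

The stated deadline is 13 June 2026.
13 June 2026 falls on a Saturday. Rolling to the preceding business day gives 12 June 2026, a Friday.
Counting 10 further business days from 12 June 2026 reaches 26 June 2026.
26 June 2026 (Friday) is already a business day.
Counting 15 further business days from 26 June 2026 reaches 17 July 2026.
Since 17 July 2026 is a Friday and not a holiday, the date is unchanged.
Final deadline: 17 July 2026.

17 July 2026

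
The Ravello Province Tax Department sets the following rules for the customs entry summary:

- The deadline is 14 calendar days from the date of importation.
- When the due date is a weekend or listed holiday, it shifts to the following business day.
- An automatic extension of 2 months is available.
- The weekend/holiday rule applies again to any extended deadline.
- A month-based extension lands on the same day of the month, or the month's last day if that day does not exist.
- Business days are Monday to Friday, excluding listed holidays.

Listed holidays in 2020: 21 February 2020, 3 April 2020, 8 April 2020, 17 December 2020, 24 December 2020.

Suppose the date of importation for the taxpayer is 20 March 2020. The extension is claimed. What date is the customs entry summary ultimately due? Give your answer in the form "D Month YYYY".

8 June 2020

14 calendar days after 20 March 2020 is 3 April 2020.
3 April 2020 falls on a listed holiday. Rolling to the next business day gives 6 April 2020, a Monday.
Applying the 2 months extension: 2 months after 6 April 2020 is 6 June 2020.
Because 6 June 2020 is a Saturday, the deadline becomes 8 June 2020 (Monday).
The final due date is 8 June 2020.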